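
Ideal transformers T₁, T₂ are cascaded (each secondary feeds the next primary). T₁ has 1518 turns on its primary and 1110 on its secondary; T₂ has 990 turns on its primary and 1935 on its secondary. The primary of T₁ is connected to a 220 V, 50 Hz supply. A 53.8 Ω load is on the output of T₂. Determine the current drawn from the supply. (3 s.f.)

Secondary of T₁: V = 220.00 × 1110/1518 = 160.87 V.
Secondary of T₂: V = 160.87 × 1935/990 = 314.43 V.
I_load = 314.43/53.8 = 5.8444 A, so P_out = 314.43 × 5.8444 = 1837.6 W.
All ideal ⇒ P_in = P_out, so I_supply = 1837.6/220 = 8.35 A.

I_supply ≈ 8.35 A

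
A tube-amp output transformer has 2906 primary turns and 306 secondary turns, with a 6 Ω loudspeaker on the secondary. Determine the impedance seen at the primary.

Z_p = (N_p/N_s)² × Z_s = (2906/306)² × 6 = 541 Ω.

Z_p ≈ 541 Ω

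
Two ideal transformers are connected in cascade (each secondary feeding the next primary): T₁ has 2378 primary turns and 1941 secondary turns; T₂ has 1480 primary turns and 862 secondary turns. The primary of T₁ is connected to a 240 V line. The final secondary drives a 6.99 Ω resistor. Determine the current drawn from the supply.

I_supply ≈ 7.76 A

After T₁: V = 240.00 × 1941/2378 = 195.90 V.
After T₂: V = 195.90 × 862/1480 = 114.10 V.
I_load = 114.10/6.99 = 16.323 A, so P_out = 114.10 × 16.323 = 1862.4 W.
All ideal ⇒ P_in = P_out, so I_supply = 1862.4/240 = 7.76 A.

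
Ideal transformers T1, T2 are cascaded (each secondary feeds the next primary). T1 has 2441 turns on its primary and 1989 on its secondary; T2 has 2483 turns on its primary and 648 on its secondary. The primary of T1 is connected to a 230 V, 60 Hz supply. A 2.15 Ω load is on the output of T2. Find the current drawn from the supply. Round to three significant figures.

I_supply ≈ 4.84 A

After T1: V = 230.00 × 1989/2441 = 187.41 V.
After T2: V = 187.41 × 648/2483 = 48.909 V.
I_load = 48.909/2.15 = 22.749 A, so P_out = 48.909 × 22.749 = 1112.6 W.
All ideal ⇒ P_in = P_out, so I_supply = 1112.6/230 = 4.84 A.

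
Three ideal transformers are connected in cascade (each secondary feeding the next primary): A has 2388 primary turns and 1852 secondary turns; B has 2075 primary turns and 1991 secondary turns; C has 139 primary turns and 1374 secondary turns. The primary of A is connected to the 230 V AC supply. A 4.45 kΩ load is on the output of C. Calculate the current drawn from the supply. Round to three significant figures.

I_supply ≈ 2.80 A

After A: V = 230.00 × 1852/2388 = 178.38 V.
After B: V = 178.38 × 1991/2075 = 171.15 V.
After C: V = 171.15 × 1374/139 = 1691.8 V.
I_load = 1691.8/4450 = 0.38019 A, so P_out = 1691.8 × 0.38019 = 643.22 W.
All ideal ⇒ P_in = P_out, so I_supply = 643.22/230 = 2.80 A.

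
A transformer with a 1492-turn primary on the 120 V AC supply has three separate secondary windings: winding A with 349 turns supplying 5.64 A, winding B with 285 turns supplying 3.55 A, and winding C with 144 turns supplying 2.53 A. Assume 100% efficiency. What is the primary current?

I_p ≈ 2.24 A

V_A = 120 × 349/1492 = 28.070 V; V_B = 120 × 285/1492 = 22.922 V; V_C = 120 × 144/1492 = 11.582 V.
P_out = V_A I_A + V_B I_B + V_C I_C = 28.070×5.64 + 22.922×3.55 + 11.582×2.53 = 158.31 + 81.374 + 29.302 = 268.99 W.
Ideal ⇒ P_in = P_out, so I_p = P_out/V_p = 268.99/120 = 2.24 A.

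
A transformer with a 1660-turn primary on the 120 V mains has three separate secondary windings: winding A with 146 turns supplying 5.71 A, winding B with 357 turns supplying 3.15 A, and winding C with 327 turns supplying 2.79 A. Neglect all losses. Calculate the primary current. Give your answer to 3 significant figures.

I_p ≈ 1.73 A

V_A = 120 × 146/1660 = 10.554 V; V_B = 120 × 357/1660 = 25.807 V; V_C = 120 × 327/1660 = 23.639 V.
P_out = V_A I_A + V_B I_B + V_C I_C = 10.554×5.71 + 25.807×3.15 + 23.639×2.79 = 60.265 + 81.293 + 65.952 = 207.51 W.
Ideal ⇒ P_in = P_out, so I_p = P_out/V_p = 207.51/120 = 1.73 A.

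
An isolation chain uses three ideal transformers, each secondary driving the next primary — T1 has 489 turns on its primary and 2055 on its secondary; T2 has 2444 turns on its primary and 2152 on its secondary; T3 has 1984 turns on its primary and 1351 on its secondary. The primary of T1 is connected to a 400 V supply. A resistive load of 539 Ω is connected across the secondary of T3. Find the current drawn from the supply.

Secondary of T1: V = 400.00 × 2055/489 = 1681.0 V.
Secondary of T2: V = 1681.0 × 2152/2444 = 1480.1 V.
Secondary of T3: V = 1480.1 × 1351/1984 = 1007.9 V.
I_load = 1007.9/539 = 1.8699 A, so P_out = 1007.9 × 1.8699 = 1884.7 W.
All ideal ⇒ P_in = P_out, so I_supply = 1884.7/400 = 4.71 A.

I_supply ≈ 4.71 A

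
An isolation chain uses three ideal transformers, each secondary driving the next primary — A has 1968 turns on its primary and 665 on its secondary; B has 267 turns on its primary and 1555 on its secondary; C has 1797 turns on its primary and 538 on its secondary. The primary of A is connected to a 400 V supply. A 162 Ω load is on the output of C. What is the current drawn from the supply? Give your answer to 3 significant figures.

I_supply ≈ 0.857 A

After A: V = 400.00 × 665/1968 = 135.16 V.
After B: V = 135.16 × 1555/267 = 787.18 V.
After C: V = 787.18 × 538/1797 = 235.67 V.
I_load = 235.67/162 = 1.4548 A, so P_out = 235.67 × 1.4548 = 342.85 W.
All ideal ⇒ P_in = P_out, so I_supply = 342.85/400 = 0.857 A.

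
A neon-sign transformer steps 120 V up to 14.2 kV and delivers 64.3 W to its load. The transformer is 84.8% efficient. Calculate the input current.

P_in = P_out/η = 64.3/0.848 = 75.825 W.
I_in = P_in/V_in = 75.825/120 = 0.632 A.

I_in ≈ 0.632 A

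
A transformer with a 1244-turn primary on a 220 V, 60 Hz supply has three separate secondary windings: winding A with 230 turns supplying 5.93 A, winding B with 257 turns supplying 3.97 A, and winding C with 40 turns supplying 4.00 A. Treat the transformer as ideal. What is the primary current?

I_p ≈ 2.05 A

V_A = 220 × 230/1244 = 40.675 V; V_B = 220 × 257/1244 = 45.450 V; V_C = 220 × 40/1244 = 7.0740 V.
P_out = V_A I_A + V_B I_B + V_C I_C = 40.675×5.93 + 45.450×3.97 + 7.0740×4.00 = 241.20 + 180.44 + 28.296 = 449.94 W.
Ideal ⇒ P_in = P_out, so I_p = P_out/V_p = 449.94/220 = 2.05 A.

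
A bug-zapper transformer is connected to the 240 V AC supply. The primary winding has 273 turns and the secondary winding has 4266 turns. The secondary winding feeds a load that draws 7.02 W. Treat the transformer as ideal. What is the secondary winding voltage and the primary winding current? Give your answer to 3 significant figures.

V_s = V_p × N_s/N_p = 240 × 4266/273 = 3750.3 V.
I_s = P/V_s = 7.02/3750.3 = 0.0018718 A.
I_p = I_s × N_s/N_p = 0.0018718 × 4266/273 = 0.0292 A.

V_s ≈ 3750 V, I_p ≈ 0.0292 A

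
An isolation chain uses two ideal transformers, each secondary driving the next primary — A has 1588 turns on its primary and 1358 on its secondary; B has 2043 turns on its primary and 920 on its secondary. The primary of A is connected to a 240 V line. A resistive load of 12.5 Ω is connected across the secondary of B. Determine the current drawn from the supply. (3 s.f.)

I_supply ≈ 2.85 A

After A: V = 240.00 × 1358/1588 = 205.24 V.
After B: V = 205.24 × 920/2043 = 92.423 V.
I_load = 92.423/12.5 = 7.3938 A, so P_out = 92.423 × 7.3938 = 683.36 W.
All ideal ⇒ P_in = P_out, so I_supply = 683.36/240 = 2.85 A.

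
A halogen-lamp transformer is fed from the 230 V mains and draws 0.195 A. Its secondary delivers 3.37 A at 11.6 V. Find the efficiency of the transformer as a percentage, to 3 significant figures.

η ≈ 87.2%

P_in = 230 × 0.195 = 44.8500 W.
P_out = 11.6 × 3.37 = 39.0920 W.
η = P_out/P_in = 39.0920/44.8500 = 0.872.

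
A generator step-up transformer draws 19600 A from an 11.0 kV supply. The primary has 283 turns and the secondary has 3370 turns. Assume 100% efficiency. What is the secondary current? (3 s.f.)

I_s ≈ 1650 A

I_s/I_p = N_p/N_s, so I_s = 19600 × 283/3370 = 1650 A.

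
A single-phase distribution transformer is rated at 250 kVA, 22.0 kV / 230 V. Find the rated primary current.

I_p ≈ 11.4 A

I_p = S/V_p = 250000/22000 = 11.4 A.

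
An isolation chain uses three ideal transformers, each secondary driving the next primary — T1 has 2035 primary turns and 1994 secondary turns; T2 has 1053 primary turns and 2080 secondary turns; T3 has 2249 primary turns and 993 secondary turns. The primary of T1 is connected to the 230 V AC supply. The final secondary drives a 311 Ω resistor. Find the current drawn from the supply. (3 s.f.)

I_supply ≈ 0.540 A

Secondary of T1: V = 230.00 × 1994/2035 = 225.37 V.
Secondary of T2: V = 225.37 × 2080/1053 = 445.17 V.
Secondary of T3: V = 445.17 × 993/2249 = 196.55 V.
I_load = 196.55/311 = 0.63201 A, so P_out = 196.55 × 0.63201 = 124.22 W.
All ideal ⇒ P_in = P_out, so I_supply = 124.22/230 = 0.540 A.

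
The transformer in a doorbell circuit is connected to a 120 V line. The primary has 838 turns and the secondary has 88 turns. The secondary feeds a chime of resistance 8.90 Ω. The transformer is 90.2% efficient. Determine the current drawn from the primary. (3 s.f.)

V_s = 120 × 88/838 = 12.601 V.
I_s = V_s/R = 12.601/8.90 = 1.4159 A.
P_out = V_s I_s = 12.601 × 1.4159 = 17.842 W.
P_in = P_out/η = 17.842/0.902 = 19.781 W.
I_p = P_in/V_p = 19.781/120 = 0.165 A.

I_p ≈ 0.165 A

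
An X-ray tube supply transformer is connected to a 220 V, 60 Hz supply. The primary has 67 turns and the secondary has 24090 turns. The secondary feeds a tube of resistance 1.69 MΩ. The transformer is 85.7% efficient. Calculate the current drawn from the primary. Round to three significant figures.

V_s = 220 × 24090/67 = 79101 V.
I_s = V_s/R = 79101/(1.69×10^6) = 0.046806 A.
P_out = V_s I_s = 79101 × 0.046806 = 3702.4 W.
P_in = P_out/η = 3702.4/0.857 = 4320.2 W.
I_p = P_in/V_p = 4320.2/220 = 19.6 A.

I_p ≈ 19.6 A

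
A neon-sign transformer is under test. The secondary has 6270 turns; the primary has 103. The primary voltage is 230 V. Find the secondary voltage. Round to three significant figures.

V_s ≈ 14000 V

V_s/V_p = N_s/N_p, so V_s = 230 × 6270/103 = 14000 V.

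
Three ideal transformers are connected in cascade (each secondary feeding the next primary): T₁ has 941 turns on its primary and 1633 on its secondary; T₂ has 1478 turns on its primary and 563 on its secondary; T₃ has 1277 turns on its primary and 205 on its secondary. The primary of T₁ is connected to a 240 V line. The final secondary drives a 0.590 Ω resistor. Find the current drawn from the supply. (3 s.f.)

After T₁: V = 240.00 × 1633/941 = 416.49 V.
After T₂: V = 416.49 × 563/1478 = 158.65 V.
After T₃: V = 158.65 × 205/1277 = 25.469 V.
I_load = 25.469/0.590 = 43.167 A, so P_out = 25.469 × 43.167 = 1099.4 W.
All ideal ⇒ P_in = P_out, so I_supply = 1099.4/240 = 4.58 A.

I_supply ≈ 4.58 A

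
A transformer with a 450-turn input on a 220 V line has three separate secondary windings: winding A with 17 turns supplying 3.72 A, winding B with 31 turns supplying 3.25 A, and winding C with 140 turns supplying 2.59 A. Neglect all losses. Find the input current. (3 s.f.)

V_A = 220 × 17/450 = 8.3111 V; V_B = 220 × 31/450 = 15.156 V; V_C = 220 × 140/450 = 68.444 V.
P_out = V_A I_A + V_B I_B + V_C I_C = 8.3111×3.72 + 15.156×3.25 + 68.444×2.59 = 30.917 + 49.256 + 177.27 = 257.44 W.
Ideal ⇒ P_in = P_out, so I_in = P_out/V_in = 257.44/220 = 1.17 A.

I_in ≈ 1.17 A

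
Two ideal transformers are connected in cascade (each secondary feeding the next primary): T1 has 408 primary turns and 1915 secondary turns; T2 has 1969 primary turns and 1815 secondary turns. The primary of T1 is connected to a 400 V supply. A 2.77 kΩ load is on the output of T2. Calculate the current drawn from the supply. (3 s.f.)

Secondary of T1: V = 400.00 × 1915/408 = 1877.5 V.
Secondary of T2: V = 1877.5 × 1815/1969 = 1730.6 V.
I_load = 1730.6/2770 = 0.62477 A, so P_out = 1730.6 × 0.62477 = 1081.2 W.
All ideal ⇒ P_in = P_out, so I_supply = 1081.2/400 = 2.70 A.

I_supply ≈ 2.70 A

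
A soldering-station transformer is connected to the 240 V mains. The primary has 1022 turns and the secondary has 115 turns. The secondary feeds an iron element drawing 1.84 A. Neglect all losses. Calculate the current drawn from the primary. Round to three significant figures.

I_p ≈ 0.207 A

For an ideal transformer I_p N_p = I_s N_s, so I_p = 1.84 × 115/1022 = 0.207 A.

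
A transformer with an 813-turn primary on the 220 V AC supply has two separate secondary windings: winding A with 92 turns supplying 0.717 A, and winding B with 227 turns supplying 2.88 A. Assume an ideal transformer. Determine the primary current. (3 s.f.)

V_A = 220 × 92/813 = 24.895 V; V_B = 220 × 227/813 = 61.427 V.
P_out = V_A I_A + V_B I_B = 24.895×0.717 + 61.427×2.88 = 17.850 + 176.91 = 194.76 W.
Ideal ⇒ P_in = P_out, so I_p = P_out/V_p = 194.76/220 = 0.885 A.

I_p ≈ 0.885 A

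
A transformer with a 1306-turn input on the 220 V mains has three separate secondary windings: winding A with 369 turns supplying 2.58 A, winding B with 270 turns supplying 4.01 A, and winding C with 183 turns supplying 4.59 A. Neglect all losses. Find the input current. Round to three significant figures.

V_A = 220 × 369/1306 = 62.159 V; V_B = 220 × 270/1306 = 45.482 V; V_C = 220 × 183/1306 = 30.827 V.
P_out = V_A I_A + V_B I_B + V_C I_C = 62.159×2.58 + 45.482×4.01 + 30.827×4.59 = 160.37 + 182.38 + 141.50 = 484.25 W.
Ideal ⇒ P_in = P_out, so I_in = P_out/V_in = 484.25/220 = 2.20 A.

I_in ≈ 2.20 A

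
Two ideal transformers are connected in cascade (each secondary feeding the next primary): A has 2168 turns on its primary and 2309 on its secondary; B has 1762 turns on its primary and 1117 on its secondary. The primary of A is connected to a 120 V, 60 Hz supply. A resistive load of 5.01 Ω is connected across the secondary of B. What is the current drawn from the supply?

I_supply ≈ 10.9 A

After A: V = 120.00 × 2309/2168 = 127.80 V.
After B: V = 127.80 × 1117/1762 = 81.020 V.
I_load = 81.020/5.01 = 16.172 A, so P_out = 81.020 × 16.172 = 1310.2 W.
All ideal ⇒ P_in = P_out, so I_supply = 1310.2/120 = 10.9 A.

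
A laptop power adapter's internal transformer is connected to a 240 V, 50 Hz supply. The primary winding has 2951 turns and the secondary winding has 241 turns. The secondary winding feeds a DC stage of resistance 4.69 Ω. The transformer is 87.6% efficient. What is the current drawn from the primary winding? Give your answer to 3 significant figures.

V_s = 240 × 241/2951 = 19.600 V.
I_s = V_s/R = 19.600/4.69 = 4.1791 A.
P_out = V_s I_s = 19.600 × 4.1791 = 81.912 W.
P_in = P_out/η = 81.912/0.876 = 93.506 W.
I_p = P_in/V_p = 93.506/240 = 0.390 A.

I_p ≈ 0.390 A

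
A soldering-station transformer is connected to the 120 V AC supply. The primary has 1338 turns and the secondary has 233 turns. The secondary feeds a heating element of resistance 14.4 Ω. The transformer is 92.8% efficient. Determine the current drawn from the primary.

I_p ≈ 0.272 A

V_s = 120 × 233/1338 = 20.897 V.
I_s = V_s/R = 20.897/14.4 = 1.4512 A.
P_out = V_s I_s = 20.897 × 1.4512 = 30.325 W.
P_in = P_out/η = 30.325/0.928 = 32.678 W.
I_p = P_in/V_p = 32.678/120 = 0.272 A.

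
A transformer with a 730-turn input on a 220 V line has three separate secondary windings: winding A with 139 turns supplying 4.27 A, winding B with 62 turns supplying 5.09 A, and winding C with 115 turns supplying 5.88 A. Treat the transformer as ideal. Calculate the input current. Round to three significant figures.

V_A = 220 × 139/730 = 41.890 V; V_B = 220 × 62/730 = 18.685 V; V_C = 220 × 115/730 = 34.658 V.
P_out = V_A I_A + V_B I_B + V_C I_C = 41.890×4.27 + 18.685×5.09 + 34.658×5.88 = 178.87 + 95.106 + 203.79 = 477.76 W.
Ideal ⇒ P_in = P_out, so I_in = P_out/V_in = 477.76/220 = 2.17 A.

I_in ≈ 2.17 A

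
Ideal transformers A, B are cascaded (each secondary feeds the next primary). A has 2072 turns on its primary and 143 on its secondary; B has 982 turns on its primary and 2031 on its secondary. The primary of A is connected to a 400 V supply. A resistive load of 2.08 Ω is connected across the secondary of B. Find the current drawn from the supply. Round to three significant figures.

Secondary of A: V = 400.00 × 143/2072 = 27.606 V.
Secondary of B: V = 27.606 × 2031/982 = 57.096 V.
I_load = 57.096/2.08 = 27.450 A, so P_out = 57.096 × 27.450 = 1567.3 W.
All ideal ⇒ P_in = P_out, so I_supply = 1567.3/400 = 3.92 A.

I_supply ≈ 3.92 A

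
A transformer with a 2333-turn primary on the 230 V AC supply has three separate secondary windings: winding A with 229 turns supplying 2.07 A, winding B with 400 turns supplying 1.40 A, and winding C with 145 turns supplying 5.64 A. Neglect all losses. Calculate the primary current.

V_A = 230 × 229/2333 = 22.576 V; V_B = 230 × 400/2333 = 39.434 V; V_C = 230 × 145/2333 = 14.295 V.
P_out = V_A I_A + V_B I_B + V_C I_C = 22.576×2.07 + 39.434×1.40 + 14.295×5.64 = 46.732 + 55.208 + 80.623 = 182.56 W.
Ideal ⇒ P_in = P_out, so I_p = P_out/V_p = 182.56/230 = 0.794 A.

I_p ≈ 0.794 A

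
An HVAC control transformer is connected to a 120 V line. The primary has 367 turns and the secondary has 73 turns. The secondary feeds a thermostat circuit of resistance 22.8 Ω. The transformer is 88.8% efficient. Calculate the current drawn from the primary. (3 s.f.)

I_p ≈ 0.235 A

V_s = 120 × 73/367 = 23.869 V.
I_s = V_s/R = 23.869/22.8 = 1.0469 A.
P_out = V_s I_s = 23.869 × 1.0469 = 24.989 W.
P_in = P_out/η = 24.989/0.888 = 28.140 W.
I_p = P_in/V_p = 28.140/120 = 0.235 A.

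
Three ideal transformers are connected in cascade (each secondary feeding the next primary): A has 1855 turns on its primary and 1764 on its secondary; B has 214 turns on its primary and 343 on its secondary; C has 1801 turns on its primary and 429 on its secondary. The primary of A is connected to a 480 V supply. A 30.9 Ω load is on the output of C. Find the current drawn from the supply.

I_supply ≈ 2.05 A

After A: V = 480.00 × 1764/1855 = 456.45 V.
After B: V = 456.45 × 343/214 = 731.60 V.
After C: V = 731.60 × 429/1801 = 174.27 V.
I_load = 174.27/30.9 = 5.6398 A, so P_out = 174.27 × 5.6398 = 982.84 W.
All ideal ⇒ P_in = P_out, so I_supply = 982.84/480 = 2.05 A.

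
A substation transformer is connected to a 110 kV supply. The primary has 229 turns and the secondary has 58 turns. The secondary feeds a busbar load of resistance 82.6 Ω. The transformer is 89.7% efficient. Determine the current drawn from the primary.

V_s = 110000 × 58/229 = 27860 V.
I_s = V_s/R = 27860/82.6 = 337.29 A.
P_out = V_s I_s = 27860 × 337.29 = 9.3970×10^6 W.
P_in = P_out/η = 9.3970×10^6/0.897 = 1.0476×10^7 W.
I_p = P_in/V_p = 1.0476×10^7/110000 = 95.2 A.

I_p ≈ 95.2 A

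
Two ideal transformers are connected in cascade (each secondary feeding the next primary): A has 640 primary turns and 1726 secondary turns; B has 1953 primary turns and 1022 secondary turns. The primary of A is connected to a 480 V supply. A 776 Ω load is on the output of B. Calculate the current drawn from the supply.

I_supply ≈ 1.23 A

After A: V = 480.00 × 1726/640 = 1294.5 V.
After B: V = 1294.5 × 1022/1953 = 677.41 V.
I_load = 677.41/776 = 0.87295 A, so P_out = 677.41 × 0.87295 = 591.34 W.
All ideal ⇒ P_in = P_out, so I_supply = 591.34/480 = 1.23 A.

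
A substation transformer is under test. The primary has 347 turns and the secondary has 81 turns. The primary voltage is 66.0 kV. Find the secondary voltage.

V_s/V_p = N_s/N_p, so V_s = 66000 × 81/347 = 15400 V.

V_s ≈ 15400 V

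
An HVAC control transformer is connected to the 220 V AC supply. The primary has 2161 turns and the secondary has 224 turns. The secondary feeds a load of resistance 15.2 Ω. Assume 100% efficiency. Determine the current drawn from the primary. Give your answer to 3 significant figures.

V_s = V_p × N_s/N_p = 220 × 224/2161 = 22.804 V.
I_s = V_s/R = 22.804/15.2 = 1.5003 A.
For an ideal transformer I_p N_p = I_s N_s, so I_p = 1.5003 × 224/2161 = 0.156 A.

I_p ≈ 0.156 A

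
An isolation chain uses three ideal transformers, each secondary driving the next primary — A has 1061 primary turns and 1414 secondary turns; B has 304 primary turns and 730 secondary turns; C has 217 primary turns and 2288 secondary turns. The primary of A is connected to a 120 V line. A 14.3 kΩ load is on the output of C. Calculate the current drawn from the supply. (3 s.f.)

Secondary of A: V = 120.00 × 1414/1061 = 159.92 V.
Secondary of B: V = 159.92 × 730/304 = 384.03 V.
Secondary of C: V = 384.03 × 2288/217 = 4049.1 V.
I_load = 4049.1/14300 = 0.28316 A, so P_out = 4049.1 × 0.28316 = 1146.5 W.
All ideal ⇒ P_in = P_out, so I_supply = 1146.5/120 = 9.55 A.

I_supply ≈ 9.55 A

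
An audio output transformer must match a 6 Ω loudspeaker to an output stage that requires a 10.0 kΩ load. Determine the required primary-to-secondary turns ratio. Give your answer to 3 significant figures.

N_p/N_s ≈ 40.8

Z_p/Z_s = (N_p/N_s)², so N_p/N_s = √(10000/6) = √1670 = 40.8.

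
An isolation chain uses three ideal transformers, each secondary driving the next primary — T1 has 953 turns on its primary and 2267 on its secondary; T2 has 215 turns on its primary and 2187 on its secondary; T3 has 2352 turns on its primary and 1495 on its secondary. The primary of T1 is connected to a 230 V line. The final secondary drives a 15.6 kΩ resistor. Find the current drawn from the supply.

I_supply ≈ 3.49 A

After T1: V = 230.00 × 2267/953 = 547.12 V.
After T2: V = 547.12 × 2187/215 = 5565.4 V.
After T3: V = 5565.4 × 1495/2352 = 3537.5 V.
I_load = 3537.5/15600 = 0.22677 A, so P_out = 3537.5 × 0.22677 = 802.19 W.
All ideal ⇒ P_in = P_out, so I_supply = 802.19/230 = 3.49 A.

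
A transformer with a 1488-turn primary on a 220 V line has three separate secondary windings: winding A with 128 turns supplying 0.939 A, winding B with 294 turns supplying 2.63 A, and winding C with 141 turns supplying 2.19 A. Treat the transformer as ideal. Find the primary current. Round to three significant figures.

V_A = 220 × 128/1488 = 18.925 V; V_B = 220 × 294/1488 = 43.468 V; V_C = 220 × 141/1488 = 20.847 V.
P_out = V_A I_A + V_B I_B + V_C I_C = 18.925×0.939 + 43.468×2.63 + 20.847×2.19 = 17.770 + 114.32 + 45.654 = 177.74 W.
Ideal ⇒ P_in = P_out, so I_p = P_out/V_p = 177.74/220 = 0.808 A.

I_p ≈ 0.808 A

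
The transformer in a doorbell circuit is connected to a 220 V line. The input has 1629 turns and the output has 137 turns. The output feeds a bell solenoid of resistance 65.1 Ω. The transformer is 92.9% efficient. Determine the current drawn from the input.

I_in ≈ 0.0257 A

V_out = 220 × 137/1629 = 18.502 V.
I_out = V_out/R = 18.502/65.1 = 0.28421 A.
P_out = V_out I_out = 18.502 × 0.28421 = 5.2585 W.
P_in = P_out/η = 5.2585/0.929 = 5.6604 W.
I_in = P_in/V_in = 5.6604/220 = 0.0257 A.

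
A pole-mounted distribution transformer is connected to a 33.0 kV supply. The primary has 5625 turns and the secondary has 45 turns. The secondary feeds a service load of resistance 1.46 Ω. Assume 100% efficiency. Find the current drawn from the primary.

V_s = V_p × N_s/N_p = 33000 × 45/5625 = 264.00 V.
I_s = V_s/R = 264.00/1.46 = 180.82 A.
For an ideal transformer I_p N_p = I_s N_s, so I_p = 180.82 × 45/5625 = 1.45 A.

I_p ≈ 1.45 A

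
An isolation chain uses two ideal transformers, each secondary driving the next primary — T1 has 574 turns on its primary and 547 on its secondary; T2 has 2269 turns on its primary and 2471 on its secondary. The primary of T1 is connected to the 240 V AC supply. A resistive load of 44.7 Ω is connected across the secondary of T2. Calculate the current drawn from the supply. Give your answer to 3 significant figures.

Secondary of T1: V = 240.00 × 547/574 = 228.71 V.
Secondary of T2: V = 228.71 × 2471/2269 = 249.07 V.
I_load = 249.07/44.7 = 5.5721 A, so P_out = 249.07 × 5.5721 = 1387.8 W.
All ideal ⇒ P_in = P_out, so I_supply = 1387.8/240 = 5.78 A.

I_supply ≈ 5.78 A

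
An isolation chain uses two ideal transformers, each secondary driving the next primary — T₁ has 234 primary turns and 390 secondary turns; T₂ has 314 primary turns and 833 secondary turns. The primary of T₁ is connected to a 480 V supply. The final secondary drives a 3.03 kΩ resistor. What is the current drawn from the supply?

Secondary of T₁: V = 480.00 × 390/234 = 800.00 V.
Secondary of T₂: V = 800.00 × 833/314 = 2122.3 V.
I_load = 2122.3/3030 = 0.70043 A, so P_out = 2122.3 × 0.70043 = 1486.5 W.
All ideal ⇒ P_in = P_out, so I_supply = 1486.5/480 = 3.10 A.

I_supply ≈ 3.10 A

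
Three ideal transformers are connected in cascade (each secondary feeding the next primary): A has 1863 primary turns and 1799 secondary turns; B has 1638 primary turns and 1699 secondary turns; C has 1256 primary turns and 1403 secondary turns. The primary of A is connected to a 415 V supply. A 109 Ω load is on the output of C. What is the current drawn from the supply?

I_supply ≈ 4.77 A

After A: V = 415.00 × 1799/1863 = 400.74 V.
After B: V = 400.74 × 1699/1638 = 415.67 V.
After C: V = 415.67 × 1403/1256 = 464.32 V.
I_load = 464.32/109 = 4.2598 A, so P_out = 464.32 × 4.2598 = 1977.9 W.
All ideal ⇒ P_in = P_out, so I_supply = 1977.9/415 = 4.77 A.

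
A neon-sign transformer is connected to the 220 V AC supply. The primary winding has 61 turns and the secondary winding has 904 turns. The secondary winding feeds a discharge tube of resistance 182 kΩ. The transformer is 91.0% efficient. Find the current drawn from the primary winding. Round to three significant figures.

V_s = 220 × 904/61 = 3260.3 V.
I_s = V_s/R = 3260.3/182000 = 0.017914 A.
P_out = V_s I_s = 3260.3 × 0.017914 = 58.405 W.
P_in = P_out/η = 58.405/0.910 = 64.181 W.
I_p = P_in/V_p = 64.181/220 = 0.292 A.

I_p ≈ 0.292 A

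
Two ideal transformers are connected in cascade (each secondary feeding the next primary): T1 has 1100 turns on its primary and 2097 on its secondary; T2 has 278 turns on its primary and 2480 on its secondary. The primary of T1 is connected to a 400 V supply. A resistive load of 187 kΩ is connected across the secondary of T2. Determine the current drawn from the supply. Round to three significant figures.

After T1: V = 400.00 × 2097/1100 = 762.55 V.
After T2: V = 762.55 × 2480/278 = 6802.6 V.
I_load = 6802.6/187000 = 0.036377 A, so P_out = 6802.6 × 0.036377 = 247.46 W.
All ideal ⇒ P_in = P_out, so I_supply = 247.46/400 = 0.619 A.

I_supply ≈ 0.619 A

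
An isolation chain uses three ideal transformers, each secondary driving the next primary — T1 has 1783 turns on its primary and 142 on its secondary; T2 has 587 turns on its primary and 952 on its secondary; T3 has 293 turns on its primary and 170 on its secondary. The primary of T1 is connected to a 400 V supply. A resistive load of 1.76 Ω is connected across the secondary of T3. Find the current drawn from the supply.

After T1: V = 400.00 × 142/1783 = 31.856 V.
After T2: V = 31.856 × 952/587 = 51.665 V.
After T3: V = 51.665 × 170/293 = 29.976 V.
I_load = 29.976/1.76 = 17.032 A, so P_out = 29.976 × 17.032 = 510.55 W.
All ideal ⇒ P_in = P_out, so I_supply = 510.55/400 = 1.28 A.

I_supply ≈ 1.28 A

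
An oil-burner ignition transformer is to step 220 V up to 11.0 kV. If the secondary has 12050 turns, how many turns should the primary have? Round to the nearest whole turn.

N_p/N_s = V_p/V_s, so N_p = 12050 × 220/11000 = 241.0 ≈ 241 turns.

N_p = 241 turns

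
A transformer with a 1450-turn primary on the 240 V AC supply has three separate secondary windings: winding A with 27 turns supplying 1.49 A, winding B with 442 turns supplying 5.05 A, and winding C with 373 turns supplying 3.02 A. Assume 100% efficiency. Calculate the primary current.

V_A = 240 × 27/1450 = 4.4690 V; V_B = 240 × 442/1450 = 73.159 V; V_C = 240 × 373/1450 = 61.738 V.
P_out = V_A I_A + V_B I_B + V_C I_C = 4.4690×1.49 + 73.159×5.05 + 61.738×3.02 = 6.6588 + 369.45 + 186.45 = 562.56 W.
Ideal ⇒ P_in = P_out, so I_p = P_out/V_p = 562.56/240 = 2.34 A.

I_p ≈ 2.34 A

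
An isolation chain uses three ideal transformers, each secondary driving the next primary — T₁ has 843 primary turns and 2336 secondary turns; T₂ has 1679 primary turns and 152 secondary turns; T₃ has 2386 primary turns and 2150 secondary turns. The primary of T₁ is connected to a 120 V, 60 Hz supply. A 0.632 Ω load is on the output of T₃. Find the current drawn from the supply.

After T₁: V = 120.00 × 2336/843 = 332.53 V.
After T₂: V = 332.53 × 152/1679 = 30.104 V.
After T₃: V = 30.104 × 2150/2386 = 27.126 V.
I_load = 27.126/0.632 = 42.921 A, so P_out = 27.126 × 42.921 = 1164.3 W.
All ideal ⇒ P_in = P_out, so I_supply = 1164.3/120 = 9.70 A.

I_supply ≈ 9.70 A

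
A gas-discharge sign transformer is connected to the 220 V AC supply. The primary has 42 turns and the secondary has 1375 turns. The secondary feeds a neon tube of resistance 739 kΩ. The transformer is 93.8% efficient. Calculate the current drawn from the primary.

V_s = 220 × 1375/42 = 7202.4 V.
I_s = V_s/R = 7202.4/739000 = 0.0097461 A.
P_out = V_s I_s = 7202.4 × 0.0097461 = 70.195 W.
P_in = P_out/η = 70.195/0.938 = 74.835 W.
I_p = P_in/V_p = 74.835/220 = 0.340 A.

I_p ≈ 0.340 A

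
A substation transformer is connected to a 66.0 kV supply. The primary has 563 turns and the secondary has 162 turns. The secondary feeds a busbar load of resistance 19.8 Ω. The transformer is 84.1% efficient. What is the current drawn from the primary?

V_s = 66000 × 162/563 = 18991 V.
I_s = V_s/R = 18991/19.8 = 959.15 A.
P_out = V_s I_s = 18991 × 959.15 = 1.8215×10^7 W.
P_in = P_out/η = 1.8215×10^7/0.841 = 2.1659×10^7 W.
I_p = P_in/V_p = 2.1659×10^7/66000 = 328 A.

I_p ≈ 328 A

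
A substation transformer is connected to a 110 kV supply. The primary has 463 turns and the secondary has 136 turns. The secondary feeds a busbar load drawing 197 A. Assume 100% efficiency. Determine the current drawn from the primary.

I_p ≈ 57.9 A

For an ideal transformer I_p N_p = I_s N_s, so I_p = 197 × 136/463 = 57.9 A.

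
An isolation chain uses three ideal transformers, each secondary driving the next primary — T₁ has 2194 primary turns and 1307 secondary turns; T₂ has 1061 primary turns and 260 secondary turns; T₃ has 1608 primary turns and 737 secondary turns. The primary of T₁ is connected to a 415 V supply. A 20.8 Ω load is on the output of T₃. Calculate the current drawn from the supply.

I_supply ≈ 0.0893 A

After T₁: V = 415.00 × 1307/2194 = 247.22 V.
After T₂: V = 247.22 × 260/1061 = 60.582 V.
After T₃: V = 60.582 × 737/1608 = 27.767 V.
I_load = 27.767/20.8 = 1.3349 A, so P_out = 27.767 × 1.3349 = 37.067 W.
All ideal ⇒ P_in = P_out, so I_supply = 37.067/415 = 0.0893 A.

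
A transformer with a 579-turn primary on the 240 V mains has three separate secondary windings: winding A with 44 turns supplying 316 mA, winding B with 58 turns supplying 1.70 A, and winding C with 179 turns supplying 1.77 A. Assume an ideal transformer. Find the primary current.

V_A = 240 × 44/579 = 18.238 V; V_B = 240 × 58/579 = 24.041 V; V_C = 240 × 179/579 = 74.197 V.
P_out = V_A I_A + V_B I_B + V_C I_C = 18.238×0.316 + 24.041×1.70 + 74.197×1.77 = 5.7633 + 40.870 + 131.33 = 177.96 W.
Ideal ⇒ P_in = P_out, so I_p = P_out/V_p = 177.96/240 = 0.742 A.

I_p ≈ 0.742 A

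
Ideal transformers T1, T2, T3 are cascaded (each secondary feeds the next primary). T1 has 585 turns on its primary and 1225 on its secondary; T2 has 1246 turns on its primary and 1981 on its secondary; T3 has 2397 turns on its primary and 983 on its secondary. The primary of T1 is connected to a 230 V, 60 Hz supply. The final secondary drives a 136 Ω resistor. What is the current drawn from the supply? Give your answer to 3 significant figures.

I_supply ≈ 3.15 A

After T1: V = 230.00 × 1225/585 = 481.62 V.
After T2: V = 481.62 × 1981/1246 = 765.73 V.
After T3: V = 765.73 × 983/2397 = 314.02 V.
I_load = 314.02/136 = 2.3090 A, so P_out = 314.02 × 2.3090 = 725.07 W.
All ideal ⇒ P_in = P_out, so I_supply = 725.07/230 = 3.15 A.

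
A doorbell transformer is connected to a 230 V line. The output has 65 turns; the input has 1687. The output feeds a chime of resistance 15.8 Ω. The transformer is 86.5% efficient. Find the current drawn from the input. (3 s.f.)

V_out = 230 × 65/1687 = 8.8619 V.
I_out = V_out/R = 8.8619/15.8 = 0.56088 A.
P_out = V_out I_out = 8.8619 × 0.56088 = 4.9704 W.
P_in = P_out/η = 4.9704/0.865 = 5.7462 W.
I_in = P_in/V_in = 5.7462/230 = 0.0250 A.

I_in ≈ 0.0250 A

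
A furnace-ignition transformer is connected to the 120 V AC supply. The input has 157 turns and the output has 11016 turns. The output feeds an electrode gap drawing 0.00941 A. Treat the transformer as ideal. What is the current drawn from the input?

For an ideal transformer I_in N_in = I_out N_out, so I_in = 0.00941 × 11016/157 = 0.660 A.

I_in ≈ 0.660 A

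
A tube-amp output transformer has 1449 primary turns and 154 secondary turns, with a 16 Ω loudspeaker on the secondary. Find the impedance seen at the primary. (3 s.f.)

Z_p ≈ 1420 Ω

Z_p = (N_p/N_s)² × Z_s = (1449/154)² × 16 = 1420 Ω.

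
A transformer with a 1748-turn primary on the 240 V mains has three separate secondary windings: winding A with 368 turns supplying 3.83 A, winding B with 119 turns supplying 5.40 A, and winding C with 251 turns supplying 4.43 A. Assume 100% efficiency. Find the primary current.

V_A = 240 × 368/1748 = 50.526 V; V_B = 240 × 119/1748 = 16.339 V; V_C = 240 × 251/1748 = 34.462 V.
P_out = V_A I_A + V_B I_B + V_C I_C = 50.526×3.83 + 16.339×5.40 + 34.462×4.43 = 193.52 + 88.229 + 152.67 = 434.41 W.
Ideal ⇒ P_in = P_out, so I_p = P_out/V_p = 434.41/240 = 1.81 A.

I_p ≈ 1.81 A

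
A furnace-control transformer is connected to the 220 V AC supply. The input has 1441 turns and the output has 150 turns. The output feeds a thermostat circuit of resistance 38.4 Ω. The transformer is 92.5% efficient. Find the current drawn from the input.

V_out = 220 × 150/1441 = 22.901 V.
I_out = V_out/R = 22.901/38.4 = 0.59637 A.
P_out = V_out I_out = 22.901 × 0.59637 = 13.657 W.
P_in = P_out/η = 13.657/0.925 = 14.765 W.
I_in = P_in/V_in = 14.765/220 = 0.0671 A.

I_in ≈ 0.0671 A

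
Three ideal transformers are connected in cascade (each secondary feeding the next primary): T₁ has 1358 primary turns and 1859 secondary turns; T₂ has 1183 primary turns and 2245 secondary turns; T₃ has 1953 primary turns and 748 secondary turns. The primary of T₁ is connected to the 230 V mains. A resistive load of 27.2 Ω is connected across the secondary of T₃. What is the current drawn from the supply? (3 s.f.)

I_supply ≈ 8.37 A

After T₁: V = 230.00 × 1859/1358 = 314.85 V.
After T₂: V = 314.85 × 2245/1183 = 597.50 V.
After T₃: V = 597.50 × 748/1953 = 228.84 V.
I_load = 228.84/27.2 = 8.4134 A, so P_out = 228.84 × 8.4134 = 1925.3 W.
All ideal ⇒ P_in = P_out, so I_supply = 1925.3/230 = 8.37 A.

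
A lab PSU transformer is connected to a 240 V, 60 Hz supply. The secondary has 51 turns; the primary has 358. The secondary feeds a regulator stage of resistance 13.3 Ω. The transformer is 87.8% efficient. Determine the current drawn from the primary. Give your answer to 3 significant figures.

V_s = 240 × 51/358 = 34.190 V.
I_s = V_s/R = 34.190/13.3 = 2.5707 A.
P_out = V_s I_s = 34.190 × 2.5707 = 87.891 W.
P_in = P_out/η = 87.891/0.878 = 100.10 W.
I_p = P_in/V_p = 100.10/240 = 0.417 A.

I_p ≈ 0.417 A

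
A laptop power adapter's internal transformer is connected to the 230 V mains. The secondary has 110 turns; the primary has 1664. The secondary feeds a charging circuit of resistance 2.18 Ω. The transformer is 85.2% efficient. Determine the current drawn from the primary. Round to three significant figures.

V_s = 230 × 110/1664 = 15.204 V.
I_s = V_s/R = 15.204/2.18 = 6.9745 A.
P_out = V_s I_s = 15.204 × 6.9745 = 106.04 W.
P_in = P_out/η = 106.04/0.852 = 124.46 W.
I_p = P_in/V_p = 124.46/230 = 0.541 A.

I_p ≈ 0.541 A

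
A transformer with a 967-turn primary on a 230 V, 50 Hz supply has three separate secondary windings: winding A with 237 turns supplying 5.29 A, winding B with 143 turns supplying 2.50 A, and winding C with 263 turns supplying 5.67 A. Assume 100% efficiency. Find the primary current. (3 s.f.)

V_A = 230 × 237/967 = 56.370 V; V_B = 230 × 143/967 = 34.012 V; V_C = 230 × 263/967 = 62.554 V.
P_out = V_A I_A + V_B I_B + V_C I_C = 56.370×5.29 + 34.012×2.50 + 62.554×5.67 = 298.20 + 85.031 + 354.68 = 737.91 W.
Ideal ⇒ P_in = P_out, so I_p = P_out/V_p = 737.91/230 = 3.21 A.

I_p ≈ 3.21 A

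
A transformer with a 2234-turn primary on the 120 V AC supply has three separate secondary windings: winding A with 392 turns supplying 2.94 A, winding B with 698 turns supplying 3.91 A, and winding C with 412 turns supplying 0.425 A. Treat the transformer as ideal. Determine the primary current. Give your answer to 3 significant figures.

V_A = 120 × 392/2234 = 21.056 V; V_B = 120 × 698/2234 = 37.493 V; V_C = 120 × 412/2234 = 22.131 V.
P_out = V_A I_A + V_B I_B + V_C I_C = 21.056×2.94 + 37.493×3.91 + 22.131×0.425 = 61.906 + 146.60 + 9.4056 = 217.91 W.
Ideal ⇒ P_in = P_out, so I_p = P_out/V_p = 217.91/120 = 1.82 A.

I_p ≈ 1.82 A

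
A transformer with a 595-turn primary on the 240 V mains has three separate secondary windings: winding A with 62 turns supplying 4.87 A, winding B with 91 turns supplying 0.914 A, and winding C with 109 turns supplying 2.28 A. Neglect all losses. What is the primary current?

V_A = 240 × 62/595 = 25.008 V; V_B = 240 × 91/595 = 36.706 V; V_C = 240 × 109/595 = 43.966 V.
P_out = V_A I_A + V_B I_B + V_C I_C = 25.008×4.87 + 36.706×0.914 + 43.966×2.28 = 121.79 + 33.549 + 100.24 = 255.58 W.
Ideal ⇒ P_in = P_out, so I_p = P_out/V_p = 255.58/240 = 1.06 A.

I_p ≈ 1.06 A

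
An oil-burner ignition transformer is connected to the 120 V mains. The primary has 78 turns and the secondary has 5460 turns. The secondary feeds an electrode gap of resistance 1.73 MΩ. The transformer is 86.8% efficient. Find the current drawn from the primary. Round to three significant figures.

V_s = 120 × 5460/78 = 8400.0 V.
I_s = V_s/R = 8400.0/(1.73×10^6) = 0.0048555 A.
P_out = V_s I_s = 8400.0 × 0.0048555 = 40.786 W.
P_in = P_out/η = 40.786/0.868 = 46.989 W.
I_p = P_in/V_p = 46.989/120 = 0.392 A.

I_p ≈ 0.392 A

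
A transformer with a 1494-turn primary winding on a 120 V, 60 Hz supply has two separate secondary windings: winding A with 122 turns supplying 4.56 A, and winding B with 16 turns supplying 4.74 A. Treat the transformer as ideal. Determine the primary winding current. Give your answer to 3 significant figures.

V_A = 120 × 122/1494 = 9.7992 V; V_B = 120 × 16/1494 = 1.2851 V.
P_out = V_A I_A + V_B I_B = 9.7992×4.56 + 1.2851×4.74 = 44.684 + 6.0916 = 50.776 W.
Ideal ⇒ P_in = P_out, so I_p = P_out/V_p = 50.776/120 = 0.423 A.

I_p ≈ 0.423 A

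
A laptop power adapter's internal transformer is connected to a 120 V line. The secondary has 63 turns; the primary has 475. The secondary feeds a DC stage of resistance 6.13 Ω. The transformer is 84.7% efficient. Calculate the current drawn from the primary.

V_s = 120 × 63/475 = 15.916 V.
I_s = V_s/R = 15.916/6.13 = 2.5964 A.
P_out = V_s I_s = 15.916 × 2.5964 = 41.323 W.
P_in = P_out/η = 41.323/0.847 = 48.788 W.
I_p = P_in/V_p = 48.788/120 = 0.407 A.

I_p ≈ 0.407 A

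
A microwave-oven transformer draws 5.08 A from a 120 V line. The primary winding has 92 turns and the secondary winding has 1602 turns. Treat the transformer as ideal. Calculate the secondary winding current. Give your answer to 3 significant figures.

I_s/I_p = N_p/N_s, so I_s = 5.08 × 92/1602 = 0.292 A.

I_s ≈ 0.292 A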